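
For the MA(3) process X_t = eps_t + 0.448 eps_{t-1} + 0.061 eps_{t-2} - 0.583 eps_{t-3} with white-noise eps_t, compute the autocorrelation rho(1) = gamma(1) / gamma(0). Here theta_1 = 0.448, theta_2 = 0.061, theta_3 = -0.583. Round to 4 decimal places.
\rho(1) = 0.2848

For an MA(q) process with theta_0 = 1, the autocovariance is
  gamma(k) = sigma^2 * sum_{i=0..q-k} theta_i * theta_{i+k},
and rho(k) = gamma(k) / gamma(0). Sigma^2 cancels.
  numerator   = (1)*(0.448) + (0.448)*(0.061) + (0.061)*(-0.583) = 0.439765.
  denominator = (1)^2 + (0.448)^2 + (0.061)^2 + (-0.583)^2 = 1.544314.
  rho(1) = 0.439765 / 1.544314 = 0.2848.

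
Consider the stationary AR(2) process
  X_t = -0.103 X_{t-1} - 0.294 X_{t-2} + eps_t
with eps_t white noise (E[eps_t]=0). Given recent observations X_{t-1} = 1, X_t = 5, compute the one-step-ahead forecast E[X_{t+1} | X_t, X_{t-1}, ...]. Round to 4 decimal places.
E[X_{t+1} \mid \mathcal F_t] = -0.8090

For an AR(p) model X_t = c + sum_i phi_i X_{t-i} + eps_t, the
one-step-ahead conditional mean is
  E[X_{t+1} | X_t, ...] = c + sum_i phi_i X_{t+1-i}.
Substitute known values:
  E[X_{t+1} | ...] = (-0.103) * (5) + (-0.294) * (1)
                   = -0.8090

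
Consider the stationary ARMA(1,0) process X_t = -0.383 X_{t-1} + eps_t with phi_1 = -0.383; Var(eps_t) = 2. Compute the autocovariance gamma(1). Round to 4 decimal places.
\gamma(1) = -0.8977

Multiply the model equation by X_{t-k} and take expectations. With theta_0 = psi_0 = 1 and psi_j the MA(infinity) weights, this gives
  gamma(k) - sum_i phi_i gamma(k-i) = c_k,
  c_k = sigma^2 * sum_{j=k..q} theta_j psi_{j-k}   (c_k = 0 for k > q),
using gamma(-m) = gamma(m).
Pure AR (q = 0): c_0 = sigma^2 = 2, c_k = 0 for k >= 1.
Equations for k = 0 and k = 1 (AR order 1):
  gamma(0) = phi_1 gamma(1) + c_0
  gamma(1) = phi_1 gamma(0) + c_1
Substituting the second into the first: gamma(0) (1 - phi_1^2) = c_0 + phi_1 c_1, so
  gamma(0) = c_0 / (1 - phi_1^2) = 2 / (1 - (-0.383)^2) = 2 / 0.853311 = 2.343811.
  gamma(1) = phi_1 gamma(0) = (-0.383)(2.343811) = -0.89768.
Therefore gamma(1) = -0.8977 (to 4 decimal places).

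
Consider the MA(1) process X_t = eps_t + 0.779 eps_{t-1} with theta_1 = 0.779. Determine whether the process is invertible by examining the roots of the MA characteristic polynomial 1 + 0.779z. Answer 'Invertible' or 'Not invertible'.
\text{Invertible}

The MA(q) characteristic polynomial is P(z) = 1 + 0.779z.
Invertibility requires all roots to lie outside the unit circle, i.e. |z| > 1 for every root.
This is linear in z: 1 + (0.779) z = 0  =>  z = -1/(0.779) = -1.283697,  |z| = 1.283697.
Moduli of all roots: 1.2837.
All moduli strictly greater than 1? Yes.
Verdict: Invertible.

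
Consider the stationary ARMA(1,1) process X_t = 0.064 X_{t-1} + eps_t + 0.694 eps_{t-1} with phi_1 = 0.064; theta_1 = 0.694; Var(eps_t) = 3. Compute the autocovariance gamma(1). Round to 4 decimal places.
\gamma(1) = 2.3848

Multiply the model equation by X_{t-k} and take expectations. With theta_0 = psi_0 = 1 and psi_j the MA(infinity) weights, this gives
  gamma(k) - sum_i phi_i gamma(k-i) = c_k,
  c_k = sigma^2 * sum_{j=k..q} theta_j psi_{j-k}   (c_k = 0 for k > q),
using gamma(-m) = gamma(m).
psi-weights needed (psi_j = theta_j + sum_i phi_i psi_{j-i}):
  psi_1 = theta_1 + phi_1 = 0.694 + (0.064) = 0.758
Right-hand sides:
  c_0 = sigma^2 (1 + theta_1 psi_1) = 3 * (1 + (0.694)(0.758)) = 3 * 1.526052 = 4.578156
  c_1 = sigma^2 theta_1 = 3 * (0.694) = 2.082
  c_2 = 0
Equations for k = 0 and k = 1 (AR order 1):
  gamma(0) = phi_1 gamma(1) + c_0
  gamma(1) = phi_1 gamma(0) + c_1
Substituting the second into the first: gamma(0) (1 - phi_1^2) = c_0 + phi_1 c_1, so
  gamma(0) = (c_0 + phi_1 c_1) / (1 - phi_1^2) = (4.578156 + (0.064)(2.082)) / (1 - (0.064)^2) = 4.711404 / 0.995904 = 4.730781.
  gamma(1) = phi_1 gamma(0) + c_1 = (0.064)(4.730781) + (2.082) = 2.38477.
Therefore gamma(1) = 2.3848 (to 4 decimal places).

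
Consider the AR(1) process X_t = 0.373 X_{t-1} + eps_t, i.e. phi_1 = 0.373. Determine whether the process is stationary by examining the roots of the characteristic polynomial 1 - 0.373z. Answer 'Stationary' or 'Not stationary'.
\text{Stationary}

The AR(p) characteristic polynomial is P(z) = 1 - 0.373z.
Stationarity requires all roots to lie outside the unit circle, i.e. |z| > 1 for every root.
This is linear in z: 1 + (-0.373) z = 0  =>  z = -1/(-0.373) = 2.680965,  |z| = 2.680965.
Moduli of all roots: 2.6810.
All moduli strictly greater than 1? Yes.
Verdict: Stationary.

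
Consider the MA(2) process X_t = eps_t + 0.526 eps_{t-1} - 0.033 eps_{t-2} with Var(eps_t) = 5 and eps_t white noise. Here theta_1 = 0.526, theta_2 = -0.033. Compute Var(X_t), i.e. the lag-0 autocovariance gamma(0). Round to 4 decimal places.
\gamma(0) = 6.3888

For an MA(q) process X_t = eps_t + sum_i theta_i eps_{t-i} with
Var(eps_t) = sigma^2, the variance is
  gamma(0) = sigma^2 * (1 + sum_i theta_i^2).
  sum_i theta_i^2 = (0.526)^2 + (-0.033)^2 = 0.276676 + 0.001089 = 0.277765.
  gamma(0) = 5 * (1 + 0.277765) = 5 * 1.277765 = 6.388825, which rounds to 6.3888.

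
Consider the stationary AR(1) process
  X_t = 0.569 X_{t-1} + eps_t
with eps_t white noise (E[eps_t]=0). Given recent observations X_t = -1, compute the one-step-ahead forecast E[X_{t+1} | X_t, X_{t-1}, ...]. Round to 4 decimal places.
E[X_{t+1} \mid \mathcal F_t] = -0.5690

For an AR(p) model X_t = c + sum_i phi_i X_{t-i} + eps_t, the
one-step-ahead conditional mean is
  E[X_{t+1} | X_t, ...] = c + sum_i phi_i X_{t+1-i}.
Substitute known values:
  E[X_{t+1} | ...] = (0.569) * (-1)
                   = -0.5690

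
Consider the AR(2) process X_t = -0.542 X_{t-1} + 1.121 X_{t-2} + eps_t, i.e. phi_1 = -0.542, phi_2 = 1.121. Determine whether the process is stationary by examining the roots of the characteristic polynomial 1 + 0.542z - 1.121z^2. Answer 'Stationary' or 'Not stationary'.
\text{Not stationary}

The AR(p) characteristic polynomial is P(z) = 1 + 0.542z - 1.121z^2.
Stationarity requires all roots to lie outside the unit circle, i.e. |z| > 1 for every root.
Set 1 + (0.542) z + (-1.121) z^2 = 0, i.e. a z^2 + b z + c = 0 with a = -1.121, b = 0.542, c = 1.
Discriminant D = b^2 - 4ac = (0.542)^2 - 4*(-1.121)*1 = 0.293764 - (-4.484) = 4.777764.
D >= 0, so the roots are real: z = (-b +/- sqrt(D)) / (2a) = (-0.542 +/- 2.18581) / (-2.242).
  z_1 = (-0.542 + 2.18581) / (-2.242) = -0.7332,   |z_1| = 0.7332.
  z_2 = (-0.542 - 2.18581) / (-2.242) = 1.2167,   |z_2| = 1.2167.
Moduli of all roots: 0.7332, 1.2167.
All moduli strictly greater than 1? No.
Verdict: Not stationary.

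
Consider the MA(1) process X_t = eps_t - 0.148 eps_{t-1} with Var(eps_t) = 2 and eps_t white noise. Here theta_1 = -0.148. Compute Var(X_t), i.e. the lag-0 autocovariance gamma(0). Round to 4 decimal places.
\gamma(0) = 2.0438

For an MA(q) process X_t = eps_t + sum_i theta_i eps_{t-i} with
Var(eps_t) = sigma^2, the variance is
  gamma(0) = sigma^2 * (1 + sum_i theta_i^2).
  sum_i theta_i^2 = (-0.148)^2 = 0.021904.
  gamma(0) = 2 * (1 + 0.021904) = 2 * 1.021904 = 2.043808, which rounds to 2.0438.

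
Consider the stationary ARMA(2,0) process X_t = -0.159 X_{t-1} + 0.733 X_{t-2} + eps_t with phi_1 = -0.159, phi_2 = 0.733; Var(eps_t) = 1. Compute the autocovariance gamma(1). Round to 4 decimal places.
\gamma(1) = -1.9942

Multiply the model equation by X_{t-k} and take expectations. With theta_0 = psi_0 = 1 and psi_j the MA(infinity) weights, this gives
  gamma(k) - sum_i phi_i gamma(k-i) = c_k,
  c_k = sigma^2 * sum_{j=k..q} theta_j psi_{j-k}   (c_k = 0 for k > q),
using gamma(-m) = gamma(m).
Pure AR (q = 0): c_0 = sigma^2 = 1, c_k = 0 for k >= 1.
Equations for k = 0, 1, 2 (AR order 2, c_2 = 0):
  (E0) gamma(0) = phi_1 gamma(1) + phi_2 gamma(2) + c_0
  (E1) gamma(1) = phi_1 gamma(0) + phi_2 gamma(1) + c_1
  (E2) gamma(2) = phi_1 gamma(1) + phi_2 gamma(0)
From (E1): gamma(1) = A gamma(0) + B with
  A = phi_1 / (1 - phi_2) = -0.159 / 0.267 = -0.595506,   B = c_1 / (1 - phi_2) = 0 / 0.267 = 0.
Insert (E2) into (E0): gamma(0) (1 - phi_2^2) = phi_1 (1 + phi_2) gamma(1) + c_0.
  phi_1 (1 + phi_2) = (-0.159)(1.733) = -0.275547,   1 - phi_2^2 = 0.462711.
Replace gamma(1) by A gamma(0) + B and collect gamma(0):
  gamma(0) [0.462711 - (-0.275547)(-0.595506)] = c_0 = 1
  gamma(0) * 0.298621 = 1
  gamma(0) = 1 / 0.298621 = 3.348724.
  gamma(1) = A gamma(0) = (-0.595506)(3.348724) = -1.994184.
Therefore gamma(1) = -1.9942 (to 4 decimal places).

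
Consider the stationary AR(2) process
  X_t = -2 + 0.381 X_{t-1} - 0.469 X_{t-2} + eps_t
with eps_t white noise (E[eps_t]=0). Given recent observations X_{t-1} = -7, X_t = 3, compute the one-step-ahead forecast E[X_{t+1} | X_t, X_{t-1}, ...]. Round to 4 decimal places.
E[X_{t+1} \mid \mathcal F_t] = 2.4260

For an AR(p) model X_t = c + sum_i phi_i X_{t-i} + eps_t, the
one-step-ahead conditional mean is
  E[X_{t+1} | X_t, ...] = c + sum_i phi_i X_{t+1-i}.
Substitute known values:
  E[X_{t+1} | ...] = -2 + (0.381) * (3) + (-0.469) * (-7)
                   = 2.4260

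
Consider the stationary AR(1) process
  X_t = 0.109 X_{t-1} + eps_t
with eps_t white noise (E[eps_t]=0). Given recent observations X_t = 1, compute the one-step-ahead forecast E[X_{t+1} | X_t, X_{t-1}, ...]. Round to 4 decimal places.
E[X_{t+1} \mid \mathcal F_t] = 0.1090

For an AR(p) model X_t = c + sum_i phi_i X_{t-i} + eps_t, the
one-step-ahead conditional mean is
  E[X_{t+1} | X_t, ...] = c + sum_i phi_i X_{t+1-i}.
Substitute known values:
  E[X_{t+1} | ...] = (0.109) * (1)
                   = 0.1090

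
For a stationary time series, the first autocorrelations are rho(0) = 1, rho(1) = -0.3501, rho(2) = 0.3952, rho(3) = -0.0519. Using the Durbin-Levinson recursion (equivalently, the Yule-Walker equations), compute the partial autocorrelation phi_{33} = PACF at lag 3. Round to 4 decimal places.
\phi_{33} = 0.1921

The PACF at lag k is phi_{kk}, the last component of the solution
to the Yule-Walker system G_k phi = r_k where
  (G_k)_{ij} = rho(|i - j|), (r_k)_i = rho(i), i,j = 1..k.
Equivalently, Durbin-Levinson gives phi_{kk} iteratively:
  phi_{11} = rho(1)
  phi_{kk} = [rho(k) - sum_{j=1..k-1} phi_{k-1,j} rho(k-j)]
            / [1 - sum_{j=1..k-1} phi_{k-1,j} rho(j)],
  phi_{k,j} = phi_{k-1,j} - phi_{kk} phi_{k-1,k-j},  j = 1..k-1.
Step k = 1:
  phi_11 = rho(1) = -0.3501.
Step k = 2:
  phi_22 = [rho(2) - phi_11 rho(1)] / [1 - phi_11 rho(1)] = [0.3952 - (-0.3501)(-0.3501)] / [1 - (-0.3501)(-0.3501)]
         = 0.27262999 / 0.87742999 = 0.310714.
  Update: phi_21 = phi_11 - phi_22 phi_11 = -0.3501 - (0.310714)(-0.3501) = -0.241319.
Step k = 3:
  phi_33 = [rho(3) - phi_21 rho(2) - phi_22 rho(1)] / [1 - phi_21 rho(1) - phi_22 rho(2)]
    numerator   = -0.0519 - (-0.241319)(0.3952) - (0.310714)(-0.3501) = 0.1522503
    denominator = 1 - (-0.241319)(-0.3501) - (0.310714)(0.3952) = 0.79271997
  phi_33 = 0.1522503 / 0.79271997 = 0.1921.
Therefore phi_{33} = 0.1921.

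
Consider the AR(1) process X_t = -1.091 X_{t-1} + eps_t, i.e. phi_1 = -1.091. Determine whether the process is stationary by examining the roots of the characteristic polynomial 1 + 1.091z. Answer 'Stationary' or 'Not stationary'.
\text{Not stationary}

The AR(p) characteristic polynomial is P(z) = 1 + 1.091z.
Stationarity requires all roots to lie outside the unit circle, i.e. |z| > 1 for every root.
This is linear in z: 1 + (1.091) z = 0  =>  z = -1/(1.091) = -0.91659,  |z| = 0.91659.
Moduli of all roots: 0.9166.
All moduli strictly greater than 1? No.
Verdict: Not stationary.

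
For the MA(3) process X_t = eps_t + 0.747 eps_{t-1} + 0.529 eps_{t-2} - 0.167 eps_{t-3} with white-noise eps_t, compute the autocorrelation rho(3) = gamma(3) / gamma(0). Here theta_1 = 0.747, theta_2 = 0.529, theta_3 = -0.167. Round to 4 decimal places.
\rho(3) = -0.0895

For an MA(q) process with theta_0 = 1, the autocovariance is
  gamma(k) = sigma^2 * sum_{i=0..q-k} theta_i * theta_{i+k},
and rho(k) = gamma(k) / gamma(0). Sigma^2 cancels.
  numerator   = (1)*(-0.167) = -0.167.
  denominator = (1)^2 + (0.747)^2 + (0.529)^2 + (-0.167)^2 = 1.865739.
  rho(3) = -0.167 / 1.865739 = -0.0895.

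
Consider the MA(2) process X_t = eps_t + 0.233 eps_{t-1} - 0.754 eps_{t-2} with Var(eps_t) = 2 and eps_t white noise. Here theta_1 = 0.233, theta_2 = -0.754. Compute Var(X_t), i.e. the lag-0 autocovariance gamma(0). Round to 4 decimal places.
\gamma(0) = 3.2456

For an MA(q) process X_t = eps_t + sum_i theta_i eps_{t-i} with
Var(eps_t) = sigma^2, the variance is
  gamma(0) = sigma^2 * (1 + sum_i theta_i^2).
  sum_i theta_i^2 = (0.233)^2 + (-0.754)^2 = 0.054289 + 0.568516 = 0.622805.
  gamma(0) = 2 * (1 + 0.622805) = 2 * 1.622805 = 3.24561, which rounds to 3.2456.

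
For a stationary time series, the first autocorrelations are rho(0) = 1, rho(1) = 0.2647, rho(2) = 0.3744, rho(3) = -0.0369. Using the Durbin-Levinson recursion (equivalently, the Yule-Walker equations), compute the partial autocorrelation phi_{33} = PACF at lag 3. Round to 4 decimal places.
\phi_{33} = -0.2291

The PACF at lag k is phi_{kk}, the last component of the solution
to the Yule-Walker system G_k phi = r_k where
  (G_k)_{ij} = rho(|i - j|), (r_k)_i = rho(i), i,j = 1..k.
Equivalently, Durbin-Levinson gives phi_{kk} iteratively:
  phi_{11} = rho(1)
  phi_{kk} = [rho(k) - sum_{j=1..k-1} phi_{k-1,j} rho(k-j)]
            / [1 - sum_{j=1..k-1} phi_{k-1,j} rho(j)],
  phi_{k,j} = phi_{k-1,j} - phi_{kk} phi_{k-1,k-j},  j = 1..k-1.
Step k = 1:
  phi_11 = rho(1) = 0.2647.
Step k = 2:
  phi_22 = [rho(2) - phi_11 rho(1)] / [1 - phi_11 rho(1)] = [0.3744 - (0.2647)(0.2647)] / [1 - (0.2647)(0.2647)]
         = 0.30433391 / 0.92993391 = 0.327264.
  Update: phi_21 = phi_11 - phi_22 phi_11 = 0.2647 - (0.327264)(0.2647) = 0.178073.
Step k = 3:
  phi_33 = [rho(3) - phi_21 rho(2) - phi_22 rho(1)] / [1 - phi_21 rho(1) - phi_22 rho(2)]
    numerator   = -0.0369 - (0.178073)(0.3744) - (0.327264)(0.2647) = -0.1901974
    denominator = 1 - (0.178073)(0.2647) - (0.327264)(0.3744) = 0.83033637
  phi_33 = -0.1901974 / 0.83033637 = -0.2291.
Therefore phi_{33} = -0.2291.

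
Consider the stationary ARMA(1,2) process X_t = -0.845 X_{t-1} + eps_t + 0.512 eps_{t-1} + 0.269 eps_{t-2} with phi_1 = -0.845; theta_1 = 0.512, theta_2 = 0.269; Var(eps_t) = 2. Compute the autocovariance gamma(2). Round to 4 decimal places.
\gamma(2) = 2.9232

Multiply the model equation by X_{t-k} and take expectations. With theta_0 = psi_0 = 1 and psi_j the MA(infinity) weights, this gives
  gamma(k) - sum_i phi_i gamma(k-i) = c_k,
  c_k = sigma^2 * sum_{j=k..q} theta_j psi_{j-k}   (c_k = 0 for k > q),
using gamma(-m) = gamma(m).
psi-weights needed (psi_j = theta_j + sum_i phi_i psi_{j-i}):
  psi_1 = theta_1 + phi_1 = 0.512 + (-0.845) = -0.333
  psi_2 = theta_2 + phi_1 psi_1 = 0.269 + (-0.845)(-0.333) = 0.550385
Right-hand sides:
  c_0 = sigma^2 (1 + theta_1 psi_1 + theta_2 psi_2) = 2 * (1 + (0.512)(-0.333) + (0.269)(0.550385)) = 2 * 0.977558 = 1.955115
  c_1 = sigma^2 (theta_1 + theta_2 psi_1) = 2 * (0.512 + (0.269)(-0.333)) = 0.844846
  c_2 = sigma^2 theta_2 = 2 * (0.269) = 0.538
Equations for k = 0 and k = 1 (AR order 1):
  gamma(0) = phi_1 gamma(1) + c_0
  gamma(1) = phi_1 gamma(0) + c_1
Substituting the second into the first: gamma(0) (1 - phi_1^2) = c_0 + phi_1 c_1, so
  gamma(0) = (c_0 + phi_1 c_1) / (1 - phi_1^2) = (1.955115 + (-0.845)(0.844846)) / (1 - (-0.845)^2) = 1.24122 / 0.285975 = 4.34031.
  gamma(1) = phi_1 gamma(0) + c_1 = (-0.845)(4.34031) + (0.844846) = -2.822716.
For k = 2: gamma(2) = phi_1 gamma(1) + c_2
  = (-0.845)(-2.822716) + (0.538) = 2.923195.
Therefore gamma(2) = 2.9232 (to 4 decimal places).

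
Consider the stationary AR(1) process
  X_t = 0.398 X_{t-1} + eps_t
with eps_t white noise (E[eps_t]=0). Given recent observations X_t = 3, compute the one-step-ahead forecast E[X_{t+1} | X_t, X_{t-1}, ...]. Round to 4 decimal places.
E[X_{t+1} \mid \mathcal F_t] = 1.1940

For an AR(p) model X_t = c + sum_i phi_i X_{t-i} + eps_t, the
one-step-ahead conditional mean is
  E[X_{t+1} | X_t, ...] = c + sum_i phi_i X_{t+1-i}.
Substitute known values:
  E[X_{t+1} | ...] = (0.398) * (3)
                   = 1.1940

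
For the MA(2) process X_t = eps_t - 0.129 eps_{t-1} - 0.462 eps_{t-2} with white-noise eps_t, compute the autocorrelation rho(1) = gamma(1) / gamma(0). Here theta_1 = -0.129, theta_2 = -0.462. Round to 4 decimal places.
\rho(1) = -0.0564

For an MA(q) process with theta_0 = 1, the autocovariance is
  gamma(k) = sigma^2 * sum_{i=0..q-k} theta_i * theta_{i+k},
and rho(k) = gamma(k) / gamma(0). Sigma^2 cancels.
  numerator   = (1)*(-0.129) + (-0.129)*(-0.462) = -0.069402.
  denominator = (1)^2 + (-0.129)^2 + (-0.462)^2 = 1.230085.
  rho(1) = -0.069402 / 1.230085 = -0.0564.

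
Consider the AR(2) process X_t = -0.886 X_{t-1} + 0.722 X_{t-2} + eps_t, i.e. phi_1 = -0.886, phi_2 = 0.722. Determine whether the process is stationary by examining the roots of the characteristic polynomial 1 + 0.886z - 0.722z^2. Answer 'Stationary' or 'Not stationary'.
\text{Not stationary}

The AR(p) characteristic polynomial is P(z) = 1 + 0.886z - 0.722z^2.
Stationarity requires all roots to lie outside the unit circle, i.e. |z| > 1 for every root.
Set 1 + (0.886) z + (-0.722) z^2 = 0, i.e. a z^2 + b z + c = 0 with a = -0.722, b = 0.886, c = 1.
Discriminant D = b^2 - 4ac = (0.886)^2 - 4*(-0.722)*1 = 0.784996 - (-2.888) = 3.672996.
D >= 0, so the roots are real: z = (-b +/- sqrt(D)) / (2a) = (-0.886 +/- 1.916506) / (-1.444).
  z_1 = (-0.886 + 1.916506) / (-1.444) = -0.7136,   |z_1| = 0.7136.
  z_2 = (-0.886 - 1.916506) / (-1.444) = 1.9408,   |z_2| = 1.9408.
Moduli of all roots: 0.7136, 1.9408.
All moduli strictly greater than 1? No.
Verdict: Not stationary.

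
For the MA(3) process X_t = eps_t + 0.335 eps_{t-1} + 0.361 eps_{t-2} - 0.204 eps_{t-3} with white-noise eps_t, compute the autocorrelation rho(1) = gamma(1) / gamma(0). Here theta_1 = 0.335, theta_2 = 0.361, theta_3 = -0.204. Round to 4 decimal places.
\rho(1) = 0.2977

For an MA(q) process with theta_0 = 1, the autocovariance is
  gamma(k) = sigma^2 * sum_{i=0..q-k} theta_i * theta_{i+k},
and rho(k) = gamma(k) / gamma(0). Sigma^2 cancels.
  numerator   = (1)*(0.335) + (0.335)*(0.361) + (0.361)*(-0.204) = 0.382291.
  denominator = (1)^2 + (0.335)^2 + (0.361)^2 + (-0.204)^2 = 1.284162.
  rho(1) = 0.382291 / 1.284162 = 0.2977.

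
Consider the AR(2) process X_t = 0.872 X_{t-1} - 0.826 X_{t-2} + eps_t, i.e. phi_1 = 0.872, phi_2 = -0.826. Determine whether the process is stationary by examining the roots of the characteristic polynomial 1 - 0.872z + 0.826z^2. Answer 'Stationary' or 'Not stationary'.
\text{Stationary}

The AR(p) characteristic polynomial is P(z) = 1 - 0.872z + 0.826z^2.
Stationarity requires all roots to lie outside the unit circle, i.e. |z| > 1 for every root.
Set 1 + (-0.872) z + (0.826) z^2 = 0, i.e. a z^2 + b z + c = 0 with a = 0.826, b = -0.872, c = 1.
Discriminant D = b^2 - 4ac = (-0.872)^2 - 4*(0.826)*1 = 0.760384 - (3.304) = -2.543616.
D < 0, so the roots are the complex-conjugate pair z = (-b +/- i sqrt(-D)) / (2a) = 0.5278 +/- 0.9654i.
For a conjugate pair |z|^2 = z * conj(z) = (product of roots) = c/a = 1/(0.826) = 1.210654, so |z| = sqrt(1.210654) = 1.1003 for both roots.
Moduli of all roots: 1.1003, 1.1003.
All moduli strictly greater than 1? Yes.
Verdict: Stationary.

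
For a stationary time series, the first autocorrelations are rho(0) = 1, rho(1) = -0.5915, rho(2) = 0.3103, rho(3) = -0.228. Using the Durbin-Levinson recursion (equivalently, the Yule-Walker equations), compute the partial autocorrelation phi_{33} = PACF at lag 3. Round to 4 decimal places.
\phi_{33} = -0.1070

The PACF at lag k is phi_{kk}, the last component of the solution
to the Yule-Walker system G_k phi = r_k where
  (G_k)_{ij} = rho(|i - j|), (r_k)_i = rho(i), i,j = 1..k.
Equivalently, Durbin-Levinson gives phi_{kk} iteratively:
  phi_{11} = rho(1)
  phi_{kk} = [rho(k) - sum_{j=1..k-1} phi_{k-1,j} rho(k-j)]
            / [1 - sum_{j=1..k-1} phi_{k-1,j} rho(j)],
  phi_{k,j} = phi_{k-1,j} - phi_{kk} phi_{k-1,k-j},  j = 1..k-1.
Step k = 1:
  phi_11 = rho(1) = -0.5915.
Step k = 2:
  phi_22 = [rho(2) - phi_11 rho(1)] / [1 - phi_11 rho(1)] = [0.3103 - (-0.5915)(-0.5915)] / [1 - (-0.5915)(-0.5915)]
         = -0.03957225 / 0.65012775 = -0.060868.
  Update: phi_21 = phi_11 - phi_22 phi_11 = -0.5915 - (-0.060868)(-0.5915) = -0.627504.
Step k = 3:
  phi_33 = [rho(3) - phi_21 rho(2) - phi_22 rho(1)] / [1 - phi_21 rho(1) - phi_22 rho(2)]
    numerator   = -0.228 - (-0.627504)(0.3103) - (-0.060868)(-0.5915) = -0.06928928
    denominator = 1 - (-0.627504)(-0.5915) - (-0.060868)(0.3103) = 0.64771905
  phi_33 = -0.06928928 / 0.64771905 = -0.107.
Therefore phi_{33} = -0.1070.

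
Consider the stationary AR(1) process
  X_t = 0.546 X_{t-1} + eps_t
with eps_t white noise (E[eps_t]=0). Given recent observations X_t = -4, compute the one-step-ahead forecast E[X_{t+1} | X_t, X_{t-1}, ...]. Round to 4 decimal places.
E[X_{t+1} \mid \mathcal F_t] = -2.1840

For an AR(p) model X_t = c + sum_i phi_i X_{t-i} + eps_t, the
one-step-ahead conditional mean is
  E[X_{t+1} | X_t, ...] = c + sum_i phi_i X_{t+1-i}.
Substitute known values:
  E[X_{t+1} | ...] = (0.546) * (-4)
                   = -2.1840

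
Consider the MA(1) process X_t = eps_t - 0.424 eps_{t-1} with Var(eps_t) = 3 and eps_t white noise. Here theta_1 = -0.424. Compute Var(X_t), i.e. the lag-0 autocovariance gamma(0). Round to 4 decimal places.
\gamma(0) = 3.5393

For an MA(q) process X_t = eps_t + sum_i theta_i eps_{t-i} with
Var(eps_t) = sigma^2, the variance is
  gamma(0) = sigma^2 * (1 + sum_i theta_i^2).
  sum_i theta_i^2 = (-0.424)^2 = 0.179776.
  gamma(0) = 3 * (1 + 0.179776) = 3 * 1.179776 = 3.539328, which rounds to 3.5393.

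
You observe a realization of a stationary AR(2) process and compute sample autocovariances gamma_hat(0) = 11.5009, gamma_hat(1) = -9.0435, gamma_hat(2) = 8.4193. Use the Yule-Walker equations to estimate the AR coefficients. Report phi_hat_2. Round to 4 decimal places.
\hat\phi_{2} = 0.2980

The Yule-Walker equations for an AR(p) process read, in matrix form,
  Gamma_p phi = r_p,   with   (Gamma_p)_{ij} = gamma(|i - j|),
                       (r_p)_i = gamma(i),   i,j = 1..p.
Substitute the sample gammas (Toeplitz matrix and right-hand side of size 2):
  Gamma_p = [[11.5009, -9.0435], [-9.0435, 11.5009]]
  r_p     = [-9.0435, 8.4193]
Written out:
  11.5009 phi_1 - 9.0435 phi_2 = -9.0435
  -9.0435 phi_1 + 11.5009 phi_2 = 8.4193
Solve by Cramer's rule:
  det = gamma(0)^2 - gamma(1)^2 = (11.5009)^2 - (-9.0435)^2 = 132.27070081 - 81.78489225 = 50.48580856
  phi_hat_1 = [gamma(1) gamma(0) - gamma(1) gamma(2)] / det = [(-9.0435)(11.5009) - (-9.0435)(8.4193)] / 50.48580856 = -27.8684496 / 50.48580856 = -0.552
  phi_hat_2 = [gamma(0) gamma(2) - gamma(1)^2] / det = [(11.5009)(8.4193) - (-9.0435)^2] / 50.48580856 = 15.04463512 / 50.48580856 = 0.298
So phi_hat = [-0.5520, 0.2980].
Therefore phi_hat_2 = 0.2980.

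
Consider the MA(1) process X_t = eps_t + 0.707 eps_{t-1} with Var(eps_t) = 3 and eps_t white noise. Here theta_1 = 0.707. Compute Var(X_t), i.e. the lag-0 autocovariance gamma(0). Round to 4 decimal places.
\gamma(0) = 4.4995

For an MA(q) process X_t = eps_t + sum_i theta_i eps_{t-i} with
Var(eps_t) = sigma^2, the variance is
  gamma(0) = sigma^2 * (1 + sum_i theta_i^2).
  sum_i theta_i^2 = (0.707)^2 = 0.499849.
  gamma(0) = 3 * (1 + 0.499849) = 3 * 1.499849 = 4.499547, which rounds to 4.4995.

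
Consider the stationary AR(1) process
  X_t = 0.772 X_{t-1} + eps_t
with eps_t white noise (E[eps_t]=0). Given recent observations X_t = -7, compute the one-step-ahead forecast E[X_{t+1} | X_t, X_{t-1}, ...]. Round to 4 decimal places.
E[X_{t+1} \mid \mathcal F_t] = -5.4040

For an AR(p) model X_t = c + sum_i phi_i X_{t-i} + eps_t, the
one-step-ahead conditional mean is
  E[X_{t+1} | X_t, ...] = c + sum_i phi_i X_{t+1-i}.
Substitute known values:
  E[X_{t+1} | ...] = (0.772) * (-7)
                   = -5.4040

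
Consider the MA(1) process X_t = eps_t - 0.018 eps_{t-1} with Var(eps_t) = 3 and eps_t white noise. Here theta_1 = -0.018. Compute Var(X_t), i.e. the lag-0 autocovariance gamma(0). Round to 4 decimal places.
\gamma(0) = 3.0010

For an MA(q) process X_t = eps_t + sum_i theta_i eps_{t-i} with
Var(eps_t) = sigma^2, the variance is
  gamma(0) = sigma^2 * (1 + sum_i theta_i^2).
  sum_i theta_i^2 = (-0.018)^2 = 0.000324.
  gamma(0) = 3 * (1 + 0.000324) = 3 * 1.000324 = 3.000972, which rounds to 3.0010.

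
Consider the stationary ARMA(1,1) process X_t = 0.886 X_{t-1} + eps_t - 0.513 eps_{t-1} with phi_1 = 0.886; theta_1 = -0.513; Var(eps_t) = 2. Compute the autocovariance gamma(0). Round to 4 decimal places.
\gamma(0) = 3.2942

Multiply the model equation by X_{t-k} and take expectations. With theta_0 = psi_0 = 1 and psi_j the MA(infinity) weights, this gives
  gamma(k) - sum_i phi_i gamma(k-i) = c_k,
  c_k = sigma^2 * sum_{j=k..q} theta_j psi_{j-k}   (c_k = 0 for k > q),
using gamma(-m) = gamma(m).
psi-weights needed (psi_j = theta_j + sum_i phi_i psi_{j-i}):
  psi_1 = theta_1 + phi_1 = -0.513 + (0.886) = 0.373
Right-hand sides:
  c_0 = sigma^2 (1 + theta_1 psi_1) = 2 * (1 + (-0.513)(0.373)) = 2 * 0.808651 = 1.617302
  c_1 = sigma^2 theta_1 = 2 * (-0.513) = -1.026
  c_2 = 0
Equations for k = 0 and k = 1 (AR order 1):
  gamma(0) = phi_1 gamma(1) + c_0
  gamma(1) = phi_1 gamma(0) + c_1
Substituting the second into the first: gamma(0) (1 - phi_1^2) = c_0 + phi_1 c_1, so
  gamma(0) = (c_0 + phi_1 c_1) / (1 - phi_1^2) = (1.617302 + (0.886)(-1.026)) / (1 - (0.886)^2) = 0.708266 / 0.215004 = 3.294199.
Therefore gamma(0) = 3.2942 (to 4 decimal places).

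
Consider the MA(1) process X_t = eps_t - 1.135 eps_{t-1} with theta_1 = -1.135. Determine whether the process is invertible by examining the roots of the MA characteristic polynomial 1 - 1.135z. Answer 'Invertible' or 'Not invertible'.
\text{Not invertible}

The MA(q) characteristic polynomial is P(z) = 1 - 1.135z.
Invertibility requires all roots to lie outside the unit circle, i.e. |z| > 1 for every root.
This is linear in z: 1 + (-1.135) z = 0  =>  z = -1/(-1.135) = 0.881057,  |z| = 0.881057.
Moduli of all roots: 0.8811.
All moduli strictly greater than 1? No.
Verdict: Not invertible.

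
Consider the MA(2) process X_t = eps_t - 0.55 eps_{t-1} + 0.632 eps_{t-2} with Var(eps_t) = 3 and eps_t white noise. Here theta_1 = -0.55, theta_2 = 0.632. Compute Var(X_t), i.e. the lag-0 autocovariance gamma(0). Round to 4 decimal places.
\gamma(0) = 5.1058

For an MA(q) process X_t = eps_t + sum_i theta_i eps_{t-i} with
Var(eps_t) = sigma^2, the variance is
  gamma(0) = sigma^2 * (1 + sum_i theta_i^2).
  sum_i theta_i^2 = (-0.55)^2 + (0.632)^2 = 0.3025 + 0.399424 = 0.701924.
  gamma(0) = 3 * (1 + 0.701924) = 3 * 1.701924 = 5.105772, which rounds to 5.1058.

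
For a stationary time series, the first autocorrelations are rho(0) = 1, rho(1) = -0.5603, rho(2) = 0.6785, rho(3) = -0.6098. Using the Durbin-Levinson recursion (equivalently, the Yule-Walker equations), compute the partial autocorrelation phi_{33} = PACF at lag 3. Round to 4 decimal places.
\phi_{33} = -0.2720

The PACF at lag k is phi_{kk}, the last component of the solution
to the Yule-Walker system G_k phi = r_k where
  (G_k)_{ij} = rho(|i - j|), (r_k)_i = rho(i), i,j = 1..k.
Equivalently, Durbin-Levinson gives phi_{kk} iteratively:
  phi_{11} = rho(1)
  phi_{kk} = [rho(k) - sum_{j=1..k-1} phi_{k-1,j} rho(k-j)]
            / [1 - sum_{j=1..k-1} phi_{k-1,j} rho(j)],
  phi_{k,j} = phi_{k-1,j} - phi_{kk} phi_{k-1,k-j},  j = 1..k-1.
Step k = 1:
  phi_11 = rho(1) = -0.5603.
Step k = 2:
  phi_22 = [rho(2) - phi_11 rho(1)] / [1 - phi_11 rho(1)] = [0.6785 - (-0.5603)(-0.5603)] / [1 - (-0.5603)(-0.5603)]
         = 0.36456391 / 0.68606391 = 0.531385.
  Update: phi_21 = phi_11 - phi_22 phi_11 = -0.5603 - (0.531385)(-0.5603) = -0.262565.
Step k = 3:
  phi_33 = [rho(3) - phi_21 rho(2) - phi_22 rho(1)] / [1 - phi_21 rho(1) - phi_22 rho(2)]
    numerator   = -0.6098 - (-0.262565)(0.6785) - (0.531385)(-0.5603) = -0.13391468
    denominator = 1 - (-0.262565)(-0.5603) - (0.531385)(0.6785) = 0.4923402
  phi_33 = -0.13391468 / 0.4923402 = -0.272.
Therefore phi_{33} = -0.2720.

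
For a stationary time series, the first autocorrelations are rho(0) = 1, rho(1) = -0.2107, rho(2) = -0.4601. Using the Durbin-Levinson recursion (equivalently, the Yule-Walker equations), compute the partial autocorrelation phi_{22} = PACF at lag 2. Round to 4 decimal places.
\phi_{22} = -0.5279

The PACF at lag k is phi_{kk}, the last component of the solution
to the Yule-Walker system G_k phi = r_k where
  (G_k)_{ij} = rho(|i - j|), (r_k)_i = rho(i), i,j = 1..k.
Equivalently, Durbin-Levinson gives phi_{kk} iteratively:
  phi_{11} = rho(1)
  phi_{kk} = [rho(k) - sum_{j=1..k-1} phi_{k-1,j} rho(k-j)]
            / [1 - sum_{j=1..k-1} phi_{k-1,j} rho(j)],
  phi_{k,j} = phi_{k-1,j} - phi_{kk} phi_{k-1,k-j},  j = 1..k-1.
Step k = 1:
  phi_11 = rho(1) = -0.2107.
Step k = 2:
  phi_22 = [rho(2) - phi_11 rho(1)] / [1 - phi_11 rho(1)] = [-0.4601 - (-0.2107)(-0.2107)] / [1 - (-0.2107)(-0.2107)]
         = -0.50449449 / 0.95560551 = -0.5279.
Therefore phi_{22} = -0.5279.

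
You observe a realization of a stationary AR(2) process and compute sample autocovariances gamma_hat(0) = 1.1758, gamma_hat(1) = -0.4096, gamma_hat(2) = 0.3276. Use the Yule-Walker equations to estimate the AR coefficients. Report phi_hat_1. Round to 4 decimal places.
\hat\phi_{1} = -0.2860

The Yule-Walker equations for an AR(p) process read, in matrix form,
  Gamma_p phi = r_p,   with   (Gamma_p)_{ij} = gamma(|i - j|),
                       (r_p)_i = gamma(i),   i,j = 1..p.
Substitute the sample gammas (Toeplitz matrix and right-hand side of size 2):
  Gamma_p = [[1.1758, -0.4096], [-0.4096, 1.1758]]
  r_p     = [-0.4096, 0.3276]
Written out:
  1.1758 phi_1 - 0.4096 phi_2 = -0.4096
  -0.4096 phi_1 + 1.1758 phi_2 = 0.3276
Solve by Cramer's rule:
  det = gamma(0)^2 - gamma(1)^2 = (1.1758)^2 - (-0.4096)^2 = 1.38250564 - 0.16777216 = 1.21473348
  phi_hat_1 = [gamma(1) gamma(0) - gamma(1) gamma(2)] / det = [(-0.4096)(1.1758) - (-0.4096)(0.3276)] / 1.21473348 = -0.34742272 / 1.21473348 = -0.286
  phi_hat_2 = [gamma(0) gamma(2) - gamma(1)^2] / det = [(1.1758)(0.3276) - (-0.4096)^2] / 1.21473348 = 0.21741992 / 1.21473348 = 0.179
So phi_hat = [-0.2860, 0.1790].
Therefore phi_hat_1 = -0.2860.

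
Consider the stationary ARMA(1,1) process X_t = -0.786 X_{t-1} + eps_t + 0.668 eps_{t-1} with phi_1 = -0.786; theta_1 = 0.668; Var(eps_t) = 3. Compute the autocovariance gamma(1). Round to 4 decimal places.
\gamma(1) = -0.4399

Multiply the model equation by X_{t-k} and take expectations. With theta_0 = psi_0 = 1 and psi_j the MA(infinity) weights, this gives
  gamma(k) - sum_i phi_i gamma(k-i) = c_k,
  c_k = sigma^2 * sum_{j=k..q} theta_j psi_{j-k}   (c_k = 0 for k > q),
using gamma(-m) = gamma(m).
psi-weights needed (psi_j = theta_j + sum_i phi_i psi_{j-i}):
  psi_1 = theta_1 + phi_1 = 0.668 + (-0.786) = -0.118
Right-hand sides:
  c_0 = sigma^2 (1 + theta_1 psi_1) = 3 * (1 + (0.668)(-0.118)) = 3 * 0.921176 = 2.763528
  c_1 = sigma^2 theta_1 = 3 * (0.668) = 2.004
  c_2 = 0
Equations for k = 0 and k = 1 (AR order 1):
  gamma(0) = phi_1 gamma(1) + c_0
  gamma(1) = phi_1 gamma(0) + c_1
Substituting the second into the first: gamma(0) (1 - phi_1^2) = c_0 + phi_1 c_1, so
  gamma(0) = (c_0 + phi_1 c_1) / (1 - phi_1^2) = (2.763528 + (-0.786)(2.004)) / (1 - (-0.786)^2) = 1.188384 / 0.382204 = 3.109292.
  gamma(1) = phi_1 gamma(0) + c_1 = (-0.786)(3.109292) + (2.004) = -0.439904.
Therefore gamma(1) = -0.4399 (to 4 decimal places).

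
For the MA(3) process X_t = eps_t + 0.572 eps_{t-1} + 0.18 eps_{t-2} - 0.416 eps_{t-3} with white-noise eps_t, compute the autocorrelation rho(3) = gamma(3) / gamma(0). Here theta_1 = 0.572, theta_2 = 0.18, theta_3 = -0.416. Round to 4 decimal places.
\rho(3) = -0.2714

For an MA(q) process with theta_0 = 1, the autocovariance is
  gamma(k) = sigma^2 * sum_{i=0..q-k} theta_i * theta_{i+k},
and rho(k) = gamma(k) / gamma(0). Sigma^2 cancels.
  numerator   = (1)*(-0.416) = -0.416.
  denominator = (1)^2 + (0.572)^2 + (0.18)^2 + (-0.416)^2 = 1.53264.
  rho(3) = -0.416 / 1.53264 = -0.2714.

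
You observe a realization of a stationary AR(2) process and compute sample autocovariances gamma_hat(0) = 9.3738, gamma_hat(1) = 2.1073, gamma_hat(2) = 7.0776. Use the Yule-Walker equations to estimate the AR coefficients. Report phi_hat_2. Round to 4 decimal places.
\hat\phi_{2} = 0.7420

The Yule-Walker equations for an AR(p) process read, in matrix form,
  Gamma_p phi = r_p,   with   (Gamma_p)_{ij} = gamma(|i - j|),
                       (r_p)_i = gamma(i),   i,j = 1..p.
Substitute the sample gammas (Toeplitz matrix and right-hand side of size 2):
  Gamma_p = [[9.3738, 2.1073], [2.1073, 9.3738]]
  r_p     = [2.1073, 7.0776]
Written out:
  9.3738 phi_1 + 2.1073 phi_2 = 2.1073
  2.1073 phi_1 + 9.3738 phi_2 = 7.0776
Solve by Cramer's rule:
  det = gamma(0)^2 - gamma(1)^2 = (9.3738)^2 - (2.1073)^2 = 87.86812644 - 4.44071329 = 83.42741315
  phi_hat_1 = [gamma(1) gamma(0) - gamma(1) gamma(2)] / det = [(2.1073)(9.3738) - (2.1073)(7.0776)] / 83.42741315 = 4.83878226 / 83.42741315 = 0.058
  phi_hat_2 = [gamma(0) gamma(2) - gamma(1)^2] / det = [(9.3738)(7.0776) - (2.1073)^2] / 83.42741315 = 61.90329359 / 83.42741315 = 0.742
So phi_hat = [0.0580, 0.7420].
Therefore phi_hat_2 = 0.7420.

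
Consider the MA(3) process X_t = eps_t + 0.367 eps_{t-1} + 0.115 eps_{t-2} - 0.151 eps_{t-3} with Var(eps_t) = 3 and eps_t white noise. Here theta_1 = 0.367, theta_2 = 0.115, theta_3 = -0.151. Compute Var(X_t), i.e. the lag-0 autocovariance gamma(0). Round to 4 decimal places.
\gamma(0) = 3.5121

For an MA(q) process X_t = eps_t + sum_i theta_i eps_{t-i} with
Var(eps_t) = sigma^2, the variance is
  gamma(0) = sigma^2 * (1 + sum_i theta_i^2).
  sum_i theta_i^2 = (0.367)^2 + (0.115)^2 + (-0.151)^2 = 0.134689 + 0.013225 + 0.022801 = 0.170715.
  gamma(0) = 3 * (1 + 0.170715) = 3 * 1.170715 = 3.512145, which rounds to 3.5121.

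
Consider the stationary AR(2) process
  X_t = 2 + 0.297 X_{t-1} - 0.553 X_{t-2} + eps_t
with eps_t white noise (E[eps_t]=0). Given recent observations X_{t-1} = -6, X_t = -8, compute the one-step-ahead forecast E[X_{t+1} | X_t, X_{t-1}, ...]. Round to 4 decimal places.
E[X_{t+1} \mid \mathcal F_t] = 2.9420

For an AR(p) model X_t = c + sum_i phi_i X_{t-i} + eps_t, the
one-step-ahead conditional mean is
  E[X_{t+1} | X_t, ...] = c + sum_i phi_i X_{t+1-i}.
Substitute known values:
  E[X_{t+1} | ...] = 2 + (0.297) * (-8) + (-0.553) * (-6)
                   = 2.9420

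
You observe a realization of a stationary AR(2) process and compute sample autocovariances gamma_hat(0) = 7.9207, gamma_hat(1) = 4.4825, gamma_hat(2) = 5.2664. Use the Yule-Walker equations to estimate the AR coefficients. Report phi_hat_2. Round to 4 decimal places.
\hat\phi_{2} = 0.5070

The Yule-Walker equations for an AR(p) process read, in matrix form,
  Gamma_p phi = r_p,   with   (Gamma_p)_{ij} = gamma(|i - j|),
                       (r_p)_i = gamma(i),   i,j = 1..p.
Substitute the sample gammas (Toeplitz matrix and right-hand side of size 2):
  Gamma_p = [[7.9207, 4.4825], [4.4825, 7.9207]]
  r_p     = [4.4825, 5.2664]
Written out:
  7.9207 phi_1 + 4.4825 phi_2 = 4.4825
  4.4825 phi_1 + 7.9207 phi_2 = 5.2664
Solve by Cramer's rule:
  det = gamma(0)^2 - gamma(1)^2 = (7.9207)^2 - (4.4825)^2 = 62.73748849 - 20.09280625 = 42.64468224
  phi_hat_1 = [gamma(1) gamma(0) - gamma(1) gamma(2)] / det = [(4.4825)(7.9207) - (4.4825)(5.2664)] / 42.64468224 = 11.89789975 / 42.64468224 = 0.279
  phi_hat_2 = [gamma(0) gamma(2) - gamma(1)^2] / det = [(7.9207)(5.2664) - (4.4825)^2] / 42.64468224 = 21.62076823 / 42.64468224 = 0.507
So phi_hat = [0.2790, 0.5070].
Therefore phi_hat_2 = 0.5070.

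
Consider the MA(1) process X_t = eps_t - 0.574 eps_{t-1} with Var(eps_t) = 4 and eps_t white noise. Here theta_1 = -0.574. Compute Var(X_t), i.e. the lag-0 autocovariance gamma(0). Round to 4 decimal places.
\gamma(0) = 5.3179

For an MA(q) process X_t = eps_t + sum_i theta_i eps_{t-i} with
Var(eps_t) = sigma^2, the variance is
  gamma(0) = sigma^2 * (1 + sum_i theta_i^2).
  sum_i theta_i^2 = (-0.574)^2 = 0.329476.
  gamma(0) = 4 * (1 + 0.329476) = 4 * 1.329476 = 5.317904, which rounds to 5.3179.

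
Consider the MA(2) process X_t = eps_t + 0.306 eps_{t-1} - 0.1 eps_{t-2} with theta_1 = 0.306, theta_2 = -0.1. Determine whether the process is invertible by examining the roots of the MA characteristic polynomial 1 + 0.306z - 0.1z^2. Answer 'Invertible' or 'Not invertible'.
\text{Invertible}

The MA(q) characteristic polynomial is P(z) = 1 + 0.306z - 0.1z^2.
Invertibility requires all roots to lie outside the unit circle, i.e. |z| > 1 for every root.
Set 1 + (0.306) z + (-0.1) z^2 = 0, i.e. a z^2 + b z + c = 0 with a = -0.1, b = 0.306, c = 1.
Discriminant D = b^2 - 4ac = (0.306)^2 - 4*(-0.1)*1 = 0.093636 - (-0.4) = 0.493636.
D >= 0, so the roots are real: z = (-b +/- sqrt(D)) / (2a) = (-0.306 +/- 0.702592) / (-0.2).
  z_1 = (-0.306 + 0.702592) / (-0.2) = -1.983,   |z_1| = 1.983.
  z_2 = (-0.306 - 0.702592) / (-0.2) = 5.043,   |z_2| = 5.043.
Moduli of all roots: 1.9830, 5.0430.
All moduli strictly greater than 1? Yes.
Verdict: Invertible.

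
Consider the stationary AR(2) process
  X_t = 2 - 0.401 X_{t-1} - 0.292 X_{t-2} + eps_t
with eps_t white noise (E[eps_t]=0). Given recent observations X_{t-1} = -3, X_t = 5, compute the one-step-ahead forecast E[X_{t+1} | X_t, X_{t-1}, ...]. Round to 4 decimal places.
E[X_{t+1} \mid \mathcal F_t] = 0.8710

For an AR(p) model X_t = c + sum_i phi_i X_{t-i} + eps_t, the
one-step-ahead conditional mean is
  E[X_{t+1} | X_t, ...] = c + sum_i phi_i X_{t+1-i}.
Substitute known values:
  E[X_{t+1} | ...] = 2 + (-0.401) * (5) + (-0.292) * (-3)
                   = 0.8710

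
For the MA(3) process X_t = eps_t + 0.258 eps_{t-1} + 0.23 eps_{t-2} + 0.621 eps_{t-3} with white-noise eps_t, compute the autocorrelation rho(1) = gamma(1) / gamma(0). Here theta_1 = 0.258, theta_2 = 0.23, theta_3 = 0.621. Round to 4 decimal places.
\rho(1) = 0.3057

For an MA(q) process with theta_0 = 1, the autocovariance is
  gamma(k) = sigma^2 * sum_{i=0..q-k} theta_i * theta_{i+k},
and rho(k) = gamma(k) / gamma(0). Sigma^2 cancels.
  numerator   = (1)*(0.258) + (0.258)*(0.23) + (0.23)*(0.621) = 0.46017.
  denominator = (1)^2 + (0.258)^2 + (0.23)^2 + (0.621)^2 = 1.505105.
  rho(1) = 0.46017 / 1.505105 = 0.3057.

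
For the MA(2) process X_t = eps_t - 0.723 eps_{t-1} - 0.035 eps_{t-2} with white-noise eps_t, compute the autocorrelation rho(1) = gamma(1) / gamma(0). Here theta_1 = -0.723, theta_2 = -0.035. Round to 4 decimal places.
\rho(1) = -0.4578

For an MA(q) process with theta_0 = 1, the autocovariance is
  gamma(k) = sigma^2 * sum_{i=0..q-k} theta_i * theta_{i+k},
and rho(k) = gamma(k) / gamma(0). Sigma^2 cancels.
  numerator   = (1)*(-0.723) + (-0.723)*(-0.035) = -0.697695.
  denominator = (1)^2 + (-0.723)^2 + (-0.035)^2 = 1.523954.
  rho(1) = -0.697695 / 1.523954 = -0.4578.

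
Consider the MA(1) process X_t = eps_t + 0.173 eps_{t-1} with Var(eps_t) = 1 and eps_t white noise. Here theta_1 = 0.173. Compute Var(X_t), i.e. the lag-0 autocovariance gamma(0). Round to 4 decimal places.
\gamma(0) = 1.0299

For an MA(q) process X_t = eps_t + sum_i theta_i eps_{t-i} with
Var(eps_t) = sigma^2, the variance is
  gamma(0) = sigma^2 * (1 + sum_i theta_i^2).
  sum_i theta_i^2 = (0.173)^2 = 0.029929.
  gamma(0) = 1 * (1 + 0.029929) = 1 * 1.029929 = 1.029929, which rounds to 1.0299.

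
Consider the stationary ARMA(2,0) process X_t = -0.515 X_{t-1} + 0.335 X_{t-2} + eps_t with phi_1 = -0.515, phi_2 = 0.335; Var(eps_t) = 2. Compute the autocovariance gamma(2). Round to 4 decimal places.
\gamma(2) = 4.1304

Multiply the model equation by X_{t-k} and take expectations. With theta_0 = psi_0 = 1 and psi_j the MA(infinity) weights, this gives
  gamma(k) - sum_i phi_i gamma(k-i) = c_k,
  c_k = sigma^2 * sum_{j=k..q} theta_j psi_{j-k}   (c_k = 0 for k > q),
using gamma(-m) = gamma(m).
Pure AR (q = 0): c_0 = sigma^2 = 2, c_k = 0 for k >= 1.
Equations for k = 0, 1, 2 (AR order 2, c_2 = 0):
  (E0) gamma(0) = phi_1 gamma(1) + phi_2 gamma(2) + c_0
  (E1) gamma(1) = phi_1 gamma(0) + phi_2 gamma(1) + c_1
  (E2) gamma(2) = phi_1 gamma(1) + phi_2 gamma(0)
From (E1): gamma(1) = A gamma(0) + B with
  A = phi_1 / (1 - phi_2) = -0.515 / 0.665 = -0.774436,   B = c_1 / (1 - phi_2) = 0 / 0.665 = 0.
Insert (E2) into (E0): gamma(0) (1 - phi_2^2) = phi_1 (1 + phi_2) gamma(1) + c_0.
  phi_1 (1 + phi_2) = (-0.515)(1.335) = -0.687525,   1 - phi_2^2 = 0.887775.
Replace gamma(1) by A gamma(0) + B and collect gamma(0):
  gamma(0) [0.887775 - (-0.687525)(-0.774436)] = c_0 = 2
  gamma(0) * 0.355331 = 2
  gamma(0) = 2 / 0.355331 = 5.628558.
  gamma(1) = A gamma(0) = (-0.774436)(5.628558) = -4.358958.
  gamma(2) = phi_1 gamma(1) + phi_2 gamma(0) = (-0.515)(-4.358958) + (0.335)(5.628558) = 4.13043.
Therefore gamma(2) = 4.1304 (to 4 decimal places).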